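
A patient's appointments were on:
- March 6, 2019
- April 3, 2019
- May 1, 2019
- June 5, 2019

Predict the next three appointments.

These are Wednesdays at 28- or 35-day spacing (28, 28, 35).
The pattern: 1st Wednesday of the month.
1st Wednesday of July 2019: July 3, 2019.
August 2019 — 1st Wednesday is August 7, 2019.
1st Wednesday of September 2019: September 4, 2019.

July 3, 2019; August 7, 2019; September 4, 2019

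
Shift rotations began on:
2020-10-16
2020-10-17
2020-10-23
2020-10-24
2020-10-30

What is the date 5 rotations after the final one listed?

2020-11-14

The gap pattern 1, 6, 1, 6 repeats every 2 events.
These are the Fridays and Saturdays of each week.
Next Saturday: 2020-10-31.
Next Friday: 2020-11-06.
The following Saturday is 2020-11-07.
The following Friday is 2020-11-13.
The following Saturday is 2020-11-14.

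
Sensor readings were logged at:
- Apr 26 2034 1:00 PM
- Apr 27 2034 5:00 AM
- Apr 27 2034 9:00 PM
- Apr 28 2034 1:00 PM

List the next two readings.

Apr 29 2034 5:00 AM, Apr 29 2034 9:00 PM

Gaps: 16, 16, 16 hours — each event is 16 hours after the previous one.
Apr 28 2034 1:00 PM + 16 h = Apr 29 2034 5:00 AM.
Apr 29 2034 5:00 AM + 16 h = Apr 29 2034 9:00 PM.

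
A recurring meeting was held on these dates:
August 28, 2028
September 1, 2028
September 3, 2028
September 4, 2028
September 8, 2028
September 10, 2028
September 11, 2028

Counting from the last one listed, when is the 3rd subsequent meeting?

The gap pattern 4, 2, 1, 4, 2, 1 repeats every 3 events.
These are the Mondays, Fridays and Sundays of each week.
The following Friday is September 15, 2028.
The following Sunday is September 17, 2028.
Next Monday: September 18, 2028.

September 18, 2028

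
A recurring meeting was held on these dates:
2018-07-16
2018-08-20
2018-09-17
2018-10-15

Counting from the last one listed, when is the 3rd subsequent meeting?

All dates are Mondays, 35, 28, 28 days apart.
Specifically, the 3rd Monday of each month.
3rd Monday of November 2018: 2018-11-19.
3rd Monday of December 2018: 2018-12-17.
January 2019 — 3rd Monday is 2019-01-21.

2019-01-21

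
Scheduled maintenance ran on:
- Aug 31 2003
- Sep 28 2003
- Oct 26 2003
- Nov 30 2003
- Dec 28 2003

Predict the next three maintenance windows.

Jan 25 2004, Feb 29 2004, Mar 28 2004

These are Sundays with 28, 28, 35, 28-day gaps.
Each is the final Sunday of its month — Aug 31 2003 is past the 28th, so '4th Sunday' doesn't fit.
Last Sunday of January 2004: Jan 25 2004.
February 2004 ends with Sunday Feb 29 2004.
Last Sunday of March 2004: Mar 28 2004.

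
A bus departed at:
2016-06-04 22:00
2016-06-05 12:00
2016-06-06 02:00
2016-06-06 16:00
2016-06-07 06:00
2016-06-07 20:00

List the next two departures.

2016-06-08 10:00, 2016-06-09 00:00

The interval is a steady 14 hours (14, 14, 14, 14, 14).
2016-06-07 20:00 + 14 h = 2016-06-08 10:00.
2016-06-08 10:00 + 14 h = 2016-06-09 00:00.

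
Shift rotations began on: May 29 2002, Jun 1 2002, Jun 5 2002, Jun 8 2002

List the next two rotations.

Jun 12 2002, Jun 15 2002

The gap pattern 3, 4, 3 repeats every 2 events.
These are the Wednesdays and Saturdays of each week.
Next Wednesday: Jun 12 2002.
The following Saturday is Jun 15 2002.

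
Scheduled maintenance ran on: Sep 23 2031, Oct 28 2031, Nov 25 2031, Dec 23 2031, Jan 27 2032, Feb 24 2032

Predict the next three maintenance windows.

Gaps: 35, 28, 28, 35, 28 days — a mix of 28 and 35. Every date is a Tuesday.
Each is the 4th Tuesday of its month.
March 2032 — 4th Tuesday is Mar 23 2032.
4th Tuesday of April 2032: Apr 27 2032.
May 2032 — 4th Tuesday is May 25 2032.

Mar 23 2032, Apr 27 2032, May 25 2032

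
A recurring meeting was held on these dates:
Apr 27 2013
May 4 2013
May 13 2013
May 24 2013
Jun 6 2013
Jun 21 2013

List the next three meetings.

Gaps: 7, 9, 11, 13, 15 days — each gap is 2 larger than the previous one.
Next gap: 17 days. Jun 21 2013 + 17 days = Jul 8 2013.
Next gap: 19 days. Jul 8 2013 + 19 days = Jul 27 2013.
Next gap: 21 days. Jul 27 2013 + 21 days = Aug 17 2013.

Jul 8 2013, Jul 27 2013, Aug 17 2013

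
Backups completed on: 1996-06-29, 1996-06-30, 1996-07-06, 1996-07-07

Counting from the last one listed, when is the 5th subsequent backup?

Every event lands on a Saturday or Sunday (gaps cycle 1, 6, 1).
So the schedule is: every Saturday and Sunday.
The following Saturday is 1996-07-13.
The following Sunday is 1996-07-14.
Next Saturday: 1996-07-20.
Next Sunday: 1996-07-21.
The following Saturday is 1996-07-27.

1996-07-27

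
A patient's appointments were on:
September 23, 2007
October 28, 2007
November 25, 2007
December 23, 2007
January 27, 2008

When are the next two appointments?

These are Sundays at 28- or 35-day spacing (35, 28, 28, 35).
The pattern: 4th Sunday of the month.
4th Sunday of February 2008: February 24, 2008.
4th Sunday of March 2008: March 23, 2008.

February 24, 2008; March 23, 2008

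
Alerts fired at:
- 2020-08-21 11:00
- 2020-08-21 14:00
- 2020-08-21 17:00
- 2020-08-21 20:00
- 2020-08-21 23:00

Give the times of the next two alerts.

The interval is a steady 3 hours (3, 3, 3, 3).
2020-08-21 23:00 + 3 h = 2020-08-22 02:00.
2020-08-22 02:00 + 3 h = 2020-08-22 05:00.

2020-08-22 02:00, 2020-08-22 05:00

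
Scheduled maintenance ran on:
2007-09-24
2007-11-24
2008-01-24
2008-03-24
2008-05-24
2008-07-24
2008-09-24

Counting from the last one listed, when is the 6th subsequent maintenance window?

Gaps: 61, 61, 60, 61, 61, 62 days — not constant. Every event is on the 24th of the month.
Pattern: the 24th of every 2 months.
November 2008: 2008-11-24.
Next: January 2009 → 2009-01-24.
March 2009: 2009-03-24.
May 2009: 2009-05-24.
Next: July 2009 → 2009-07-24.
Next: September 2009 → 2009-09-24.

2009-09-24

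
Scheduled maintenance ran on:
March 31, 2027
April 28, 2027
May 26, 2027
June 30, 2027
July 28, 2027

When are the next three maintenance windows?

August 25, 2027; September 29, 2027; October 27, 2027

All Wednesdays; the gaps (28, 28, 35, 28) vary with month length.
This is the last Wednesday of each month.
August 2027 ends with Wednesday August 25, 2027.
Last Wednesday of September 2027: September 29, 2027.
Last Wednesday of October 2027: October 27, 2027.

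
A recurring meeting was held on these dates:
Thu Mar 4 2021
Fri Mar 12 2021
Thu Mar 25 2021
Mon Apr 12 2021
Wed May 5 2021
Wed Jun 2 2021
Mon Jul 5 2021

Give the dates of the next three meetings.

Gaps: 8, 13, 18, 23, 28, 33 days — each gap is 5 larger than the previous one.
Next gap: 38 days. Mon Jul 5 2021 + 38 days = Thu Aug 12 2021.
Next gap: 43 days. Thu Aug 12 2021 + 43 days = Fri Sep 24 2021.
Next gap: 48 days. Fri Sep 24 2021 + 48 days = Thu Nov 11 2021.

Thu Aug 12 2021, Fri Sep 24 2021, Thu Nov 11 2021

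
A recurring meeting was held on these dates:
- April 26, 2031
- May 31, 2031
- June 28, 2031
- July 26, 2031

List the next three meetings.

All Saturdays; the gaps (35, 28, 28) vary with month length.
This is the last Saturday of each month.
August 2031 ends with Saturday August 30, 2031.
Last Saturday of September 2031: September 27, 2031.
October 2031 ends with Saturday October 25, 2031.

August 30, 2031; September 27, 2031; October 25, 2031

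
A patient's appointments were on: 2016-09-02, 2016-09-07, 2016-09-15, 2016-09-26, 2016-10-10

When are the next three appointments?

2016-10-27, 2016-11-16, 2016-12-09

Gaps: 5, 8, 11, 14 days — each gap is 3 larger than the previous one.
Next gap: 17 days. 2016-10-10 + 17 days = 2016-10-27.
Next gap: 20 days. 2016-10-27 + 20 days = 2016-11-16.
Next gap: 23 days. 2016-11-16 + 23 days = 2016-12-09.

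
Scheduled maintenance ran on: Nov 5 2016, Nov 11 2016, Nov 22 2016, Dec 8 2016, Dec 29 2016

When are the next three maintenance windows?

The spacing grows by 5 each time: 6, 11, 16, 21 days.
Next gap: 26 days. Dec 29 2016 + 26 days = Jan 24 2017.
Next gap: 31 days. Jan 24 2017 + 31 days = Feb 24 2017.
Next gap: 36 days. Feb 24 2017 + 36 days = Apr 1 2017.

Jan 24 2017, Feb 24 2017, Apr 1 2017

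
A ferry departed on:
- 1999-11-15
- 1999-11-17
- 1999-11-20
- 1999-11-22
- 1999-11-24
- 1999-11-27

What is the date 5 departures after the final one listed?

1999-12-08

Gaps: 2, 3, 2, 2, 3 days — not constant, but cyclic with period 3.
The events fall on every Monday, Wednesday and Saturday.
Next Monday: 1999-11-29.
Next Wednesday: 1999-12-01.
Next Saturday: 1999-12-04.
Next Monday: 1999-12-06.
Next Wednesday: 1999-12-08.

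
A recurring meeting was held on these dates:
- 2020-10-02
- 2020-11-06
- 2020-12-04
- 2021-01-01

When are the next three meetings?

2021-02-05, 2021-03-05, 2021-04-02

All dates are Fridays, 35, 28, 28 days apart.
Specifically, the 1st Friday of each month.
February 2021 — 1st Friday is 2021-02-05.
March 2021 — 1st Friday is 2021-03-05.
1st Friday of April 2021: 2021-04-02.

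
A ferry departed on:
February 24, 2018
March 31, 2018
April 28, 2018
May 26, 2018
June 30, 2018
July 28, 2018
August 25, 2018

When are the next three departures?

September 29, 2018; October 27, 2018; November 24, 2018

Every date is a Saturday; gaps 35, 28, 28, 35, 28, 28 days.
Each is the last Saturday of its month (at least one falls on the 29th or later, ruling out '4th Saturday').
September 2018 ends with Saturday September 29, 2018.
October 2018 ends with Saturday October 27, 2018.
November 2018 ends with Saturday November 24, 2018.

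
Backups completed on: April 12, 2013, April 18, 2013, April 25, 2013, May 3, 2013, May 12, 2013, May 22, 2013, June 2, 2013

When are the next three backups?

Intervals are 6, 7, 8, 9, 10, 11 days — an arithmetic progression with common difference 1.
Next gap: 12 days. June 2, 2013 + 12 days = June 14, 2013.
Next gap: 13 days. June 14, 2013 + 13 days = June 27, 2013.
Next gap: 14 days. June 27, 2013 + 14 days = July 11, 2013.

June 14, 2013; June 27, 2013; July 11, 2013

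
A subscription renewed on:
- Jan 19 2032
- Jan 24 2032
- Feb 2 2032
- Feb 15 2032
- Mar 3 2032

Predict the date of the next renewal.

Mar 24 2032

Gaps: 5, 9, 13, 17 days — each gap is 4 larger than the previous one.
Next gap: 21 days. Mar 3 2032 + 21 days = Mar 24 2032.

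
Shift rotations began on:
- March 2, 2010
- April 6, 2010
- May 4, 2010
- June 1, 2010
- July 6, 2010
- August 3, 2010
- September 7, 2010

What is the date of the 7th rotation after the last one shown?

Gaps: 35, 28, 28, 35, 28, 35 days — a mix of 28 and 35. Every date is a Tuesday.
Each is the 1st Tuesday of its month.
October 2010 — 1st Tuesday is October 5, 2010.
1st Tuesday of November 2010: November 2, 2010.
1st Tuesday of December 2010: December 7, 2010.
January 2011 — 1st Tuesday is January 4, 2011.
1st Tuesday of February 2011: February 1, 2011.
March 2011 — 1st Tuesday is March 1, 2011.
April 2011 — 1st Tuesday is April 5, 2011.

April 5, 2011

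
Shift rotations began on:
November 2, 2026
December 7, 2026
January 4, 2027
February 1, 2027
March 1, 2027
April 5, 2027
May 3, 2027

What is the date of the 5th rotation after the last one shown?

October 4, 2027

These are Mondays at 28- or 35-day spacing (35, 28, 28, 28, 35, 28).
The pattern: 1st Monday of the month.
June 2027 — 1st Monday is June 7, 2027.
July 2027 — 1st Monday is July 5, 2027.
1st Monday of August 2027: August 2, 2027.
1st Monday of September 2027: September 6, 2027.
1st Monday of October 2027: October 4, 2027.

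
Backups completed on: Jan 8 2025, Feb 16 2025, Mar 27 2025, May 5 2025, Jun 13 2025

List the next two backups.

Gaps between consecutive events: 39, 39, 39, 39 days — a constant 39-day interval.
Jun 13 2025 + 39 days = Jul 22 2025.
Jul 22 2025 + 39 days = Aug 30 2025.

Jul 22 2025, Aug 30 2025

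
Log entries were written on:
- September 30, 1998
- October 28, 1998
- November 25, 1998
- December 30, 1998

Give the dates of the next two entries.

January 27, 1999; February 24, 1999

These are Wednesdays with 28, 28, 35-day gaps.
Each is the final Wednesday of its month — September 30, 1998 is past the 28th, so '4th Wednesday' doesn't fit.
Last Wednesday of January 1999: January 27, 1999.
Last Wednesday of February 1999: February 24, 1999.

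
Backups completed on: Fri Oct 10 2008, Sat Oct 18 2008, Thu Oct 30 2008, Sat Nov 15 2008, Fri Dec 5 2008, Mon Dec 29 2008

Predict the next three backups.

Intervals are 8, 12, 16, 20, 24 days — an arithmetic progression with common difference 4.
Next gap: 28 days. Mon Dec 29 2008 + 28 days = Mon Jan 26 2009.
Next gap: 32 days. Mon Jan 26 2009 + 32 days = Fri Feb 27 2009.
Next gap: 36 days. Fri Feb 27 2009 + 36 days = Sat Apr 4 2009.

Mon Jan 26 2009, Fri Feb 27 2009, Sat Apr 4 2009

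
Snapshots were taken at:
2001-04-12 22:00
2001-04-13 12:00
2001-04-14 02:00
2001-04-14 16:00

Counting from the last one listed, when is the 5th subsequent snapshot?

The interval is a steady 14 hours (14, 14, 14).
2001-04-14 16:00 + 14 h = 2001-04-15 06:00.
2001-04-15 06:00 + 14 h = 2001-04-15 20:00.
2001-04-15 20:00 + 14 h = 2001-04-16 10:00.
2001-04-16 10:00 + 14 h = 2001-04-17 00:00.
2001-04-17 00:00 + 14 h = 2001-04-17 14:00.

2001-04-17 14:00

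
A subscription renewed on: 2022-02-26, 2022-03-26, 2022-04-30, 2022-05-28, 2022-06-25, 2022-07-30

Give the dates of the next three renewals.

2022-08-27, 2022-09-24, 2022-10-29

Every date is a Saturday; gaps 28, 35, 28, 28, 35 days.
Each is the last Saturday of its month (at least one falls on the 29th or later, ruling out '4th Saturday').
Last Saturday of August 2022: 2022-08-27.
September 2022 ends with Saturday 2022-09-24.
October 2022 ends with Saturday 2022-10-29.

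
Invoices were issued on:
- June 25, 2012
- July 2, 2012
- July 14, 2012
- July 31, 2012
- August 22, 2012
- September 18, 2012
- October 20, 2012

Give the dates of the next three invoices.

November 26, 2012; January 7, 2013; February 23, 2013

Intervals are 7, 12, 17, 22, 27, 32 days — an arithmetic progression with common difference 5.
Next gap: 37 days. October 20, 2012 + 37 days = November 26, 2012.
Next gap: 42 days. November 26, 2012 + 42 days = January 7, 2013.
Next gap: 47 days. January 7, 2013 + 47 days = February 23, 2013.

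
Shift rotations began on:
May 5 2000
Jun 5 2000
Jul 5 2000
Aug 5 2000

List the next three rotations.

Sep 5 2000, Oct 5 2000, Nov 5 2000

Gaps: 31, 30, 31 days — not constant. Every event is on the 5th of the month.
Pattern: the 5th of each month.
September 2000: Sep 5 2000.
October 2000: Oct 5 2000.
November 2000: Nov 5 2000.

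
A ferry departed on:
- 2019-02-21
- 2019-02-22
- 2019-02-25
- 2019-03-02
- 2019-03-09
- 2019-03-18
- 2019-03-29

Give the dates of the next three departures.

2019-04-11, 2019-04-26, 2019-05-13

Intervals are 1, 3, 5, 7, 9, 11 days — an arithmetic progression with common difference 2.
Next gap: 13 days. 2019-03-29 + 13 days = 2019-04-11.
Next gap: 15 days. 2019-04-11 + 15 days = 2019-04-26.
Next gap: 17 days. 2019-04-26 + 17 days = 2019-05-13.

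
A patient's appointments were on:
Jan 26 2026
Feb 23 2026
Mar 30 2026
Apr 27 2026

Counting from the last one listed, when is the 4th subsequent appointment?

These are Mondays with 28, 35, 28-day gaps.
Each is the final Monday of its month — Mar 30 2026 is past the 28th, so '4th Monday' doesn't fit.
Last Monday of May 2026: May 25 2026.
June 2026 ends with Monday Jun 29 2026.
July 2026 ends with Monday Jul 27 2026.
August 2026 ends with Monday Aug 31 2026.

Aug 31 2026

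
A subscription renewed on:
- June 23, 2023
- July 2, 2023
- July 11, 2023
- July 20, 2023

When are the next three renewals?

July 29, 2023; August 7, 2023; August 16, 2023

The spacing is 9, 9, 9 days — always 9 days.
July 20, 2023 + 9 days = July 29, 2023.
July 29, 2023 + 9 days = August 7, 2023.
August 7, 2023 + 9 days = August 16, 2023.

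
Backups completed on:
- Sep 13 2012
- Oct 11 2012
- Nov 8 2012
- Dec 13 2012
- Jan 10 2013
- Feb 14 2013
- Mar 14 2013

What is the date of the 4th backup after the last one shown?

Gaps: 28, 28, 35, 28, 35, 28 days — a mix of 28 and 35. Every date is a Thursday.
Each is the 2nd Thursday of its month.
April 2013 — 2nd Thursday is Apr 11 2013.
May 2013 — 2nd Thursday is May 9 2013.
2nd Thursday of June 2013: Jun 13 2013.
July 2013 — 2nd Thursday is Jul 11 2013.

Jul 11 2013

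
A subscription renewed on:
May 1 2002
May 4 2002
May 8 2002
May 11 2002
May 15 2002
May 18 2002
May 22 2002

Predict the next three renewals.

May 25 2002, May 29 2002, Jun 1 2002

Gaps: 3, 4, 3, 4, 3, 4 days — not constant, but cyclic with period 2.
The events fall on every Wednesday and Saturday.
The following Saturday is May 25 2002.
The following Wednesday is May 29 2002.
Next Saturday: Jun 1 2002.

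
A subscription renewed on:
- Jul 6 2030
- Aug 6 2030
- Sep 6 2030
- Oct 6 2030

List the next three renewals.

Each date is the 6th; the gaps (31, 31, 30) track the month lengths.
The rule is the 6th of each month.
November 2030: Nov 6 2030.
Next: December 2030 → Dec 6 2030.
January 2031: Jan 6 2031.

Nov 6 2030, Dec 6 2030, Jan 6 2031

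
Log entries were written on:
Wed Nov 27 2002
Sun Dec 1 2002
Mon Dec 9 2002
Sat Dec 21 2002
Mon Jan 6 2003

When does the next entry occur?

Gaps: 4, 8, 12, 16 days — each gap is 4 larger than the previous one.
Next gap: 20 days. Mon Jan 6 2003 + 20 days = Sun Jan 26 2003.

Sun Jan 26 2003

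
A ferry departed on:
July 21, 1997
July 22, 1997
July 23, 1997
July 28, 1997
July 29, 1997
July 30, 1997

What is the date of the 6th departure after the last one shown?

August 13, 1997

Every event lands on a Monday or Tuesday or Wednesday (gaps cycle 1, 1, 5, 1, 1).
So the schedule is: every Monday, Tuesday and Wednesday.
Next Monday: August 4, 1997.
The following Tuesday is August 5, 1997.
The following Wednesday is August 6, 1997.
The following Monday is August 11, 1997.
The following Tuesday is August 12, 1997.
Next Wednesday: August 13, 1997.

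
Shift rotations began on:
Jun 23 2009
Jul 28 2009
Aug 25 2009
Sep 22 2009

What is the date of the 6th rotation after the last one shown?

Gaps: 35, 28, 28 days — a mix of 28 and 35. Every date is a Tuesday.
Each is the 4th Tuesday of its month.
October 2009 — 4th Tuesday is Oct 27 2009.
4th Tuesday of November 2009: Nov 24 2009.
December 2009 — 4th Tuesday is Dec 22 2009.
4th Tuesday of January 2010: Jan 26 2010.
February 2010 — 4th Tuesday is Feb 23 2010.
4th Tuesday of March 2010: Mar 23 2010.

Mar 23 2010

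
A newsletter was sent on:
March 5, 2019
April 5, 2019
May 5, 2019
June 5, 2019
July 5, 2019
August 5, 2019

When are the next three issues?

Gaps: 31, 30, 31, 30, 31 days — not constant. Every event is on the 5th of the month.
Pattern: the 5th of each month.
Next: September 2019 → September 5, 2019.
October 2019: October 5, 2019.
Next: November 2019 → November 5, 2019.

September 5, 2019; October 5, 2019; November 5, 2019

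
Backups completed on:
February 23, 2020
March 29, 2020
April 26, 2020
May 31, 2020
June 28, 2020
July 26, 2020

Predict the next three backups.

These are Sundays with 35, 28, 35, 28, 28-day gaps.
Each is the final Sunday of its month — March 29, 2020 is past the 28th, so '4th Sunday' doesn't fit.
Last Sunday of August 2020: August 30, 2020.
Last Sunday of September 2020: September 27, 2020.
October 2020 ends with Sunday October 25, 2020.

August 30, 2020; September 27, 2020; October 25, 2020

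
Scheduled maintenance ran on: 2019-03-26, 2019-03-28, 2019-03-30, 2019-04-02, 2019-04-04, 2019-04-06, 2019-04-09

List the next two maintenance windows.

2019-04-11, 2019-04-13

Gaps: 2, 2, 3, 2, 2, 3 days — not constant, but cyclic with period 3.
The events fall on every Tuesday, Thursday and Saturday.
The following Thursday is 2019-04-11.
The following Saturday is 2019-04-13.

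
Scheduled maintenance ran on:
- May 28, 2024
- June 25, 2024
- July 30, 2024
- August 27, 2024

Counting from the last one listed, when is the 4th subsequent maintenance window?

These are Tuesdays with 28, 35, 28-day gaps.
Each is the final Tuesday of its month — July 30, 2024 is past the 28th, so '4th Tuesday' doesn't fit.
Last Tuesday of September 2024: September 24, 2024.
October 2024 ends with Tuesday October 29, 2024.
November 2024 ends with Tuesday November 26, 2024.
December 2024 ends with Tuesday December 31, 2024.

December 31, 2024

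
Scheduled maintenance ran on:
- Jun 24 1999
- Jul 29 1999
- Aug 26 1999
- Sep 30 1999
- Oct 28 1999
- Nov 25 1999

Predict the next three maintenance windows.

All Thursdays; the gaps (35, 28, 35, 28, 28) vary with month length.
This is the last Thursday of each month.
December 1999 ends with Thursday Dec 30 1999.
January 2000 ends with Thursday Jan 27 2000.
February 2000 ends with Thursday Feb 24 2000.

Dec 30 1999, Jan 27 2000, Feb 24 2000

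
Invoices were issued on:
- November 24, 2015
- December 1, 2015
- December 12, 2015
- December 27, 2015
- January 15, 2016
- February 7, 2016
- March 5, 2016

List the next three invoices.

April 5, 2016; May 10, 2016; June 18, 2016

Gaps: 7, 11, 15, 19, 23, 27 days — each gap is 4 larger than the previous one.
Next gap: 31 days. March 5, 2016 + 31 days = April 5, 2016.
Next gap: 35 days. April 5, 2016 + 35 days = May 10, 2016.
Next gap: 39 days. May 10, 2016 + 39 days = June 18, 2016.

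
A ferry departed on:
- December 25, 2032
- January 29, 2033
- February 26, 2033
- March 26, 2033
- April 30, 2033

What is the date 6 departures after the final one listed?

October 29, 2033

Every date is a Saturday; gaps 35, 28, 28, 35 days.
Each is the last Saturday of its month (at least one falls on the 29th or later, ruling out '4th Saturday').
Last Saturday of May 2033: May 28, 2033.
June 2033 ends with Saturday June 25, 2033.
July 2033 ends with Saturday July 30, 2033.
August 2033 ends with Saturday August 27, 2033.
September 2033 ends with Saturday September 24, 2033.
Last Saturday of October 2033: October 29, 2033.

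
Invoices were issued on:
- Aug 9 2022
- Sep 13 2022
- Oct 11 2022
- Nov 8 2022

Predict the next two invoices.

Gaps: 35, 28, 28 days — a mix of 28 and 35. Every date is a Tuesday.
Each is the 2nd Tuesday of its month.
2nd Tuesday of December 2022: Dec 13 2022.
January 2023 — 2nd Tuesday is Jan 10 2023.

Dec 13 2022, Jan 10 2023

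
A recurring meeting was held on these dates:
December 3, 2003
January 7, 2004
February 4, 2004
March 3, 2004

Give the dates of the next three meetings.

April 7, 2004; May 5, 2004; June 2, 2004

All dates are Wednesdays, 35, 28, 28 days apart.
Specifically, the 1st Wednesday of each month.
1st Wednesday of April 2004: April 7, 2004.
May 2004 — 1st Wednesday is May 5, 2004.
1st Wednesday of June 2004: June 2, 2004.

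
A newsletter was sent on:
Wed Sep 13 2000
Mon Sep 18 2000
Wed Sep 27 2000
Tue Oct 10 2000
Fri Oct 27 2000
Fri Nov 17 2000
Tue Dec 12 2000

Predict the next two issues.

Wed Jan 10 2001, Mon Feb 12 2001

The spacing grows by 4 each time: 5, 9, 13, 17, 21, 25 days.
Next gap: 29 days. Tue Dec 12 2000 + 29 days = Wed Jan 10 2001.
Next gap: 33 days. Wed Jan 10 2001 + 33 days = Mon Feb 12 2001.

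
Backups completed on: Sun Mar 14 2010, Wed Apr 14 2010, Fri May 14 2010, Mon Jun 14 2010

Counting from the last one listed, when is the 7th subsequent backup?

Fri Jan 14 2011

Gaps: 31, 30, 31 days — not constant. Every event is on the 14th of the month.
Pattern: the 14th of each month.
Next: July 2010 → Wed Jul 14 2010.
August 2010: Sat Aug 14 2010.
Next: September 2010 → Tue Sep 14 2010.
October 2010: Thu Oct 14 2010.
November 2010: Sun Nov 14 2010.
Next: December 2010 → Tue Dec 14 2010.
January 2011: Fri Jan 14 2011.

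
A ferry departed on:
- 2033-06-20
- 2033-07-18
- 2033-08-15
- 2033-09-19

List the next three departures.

2033-10-17, 2033-11-21, 2033-12-19

These are Mondays at 28- or 35-day spacing (28, 28, 35).
The pattern: 3rd Monday of the month.
October 2033 — 3rd Monday is 2033-10-17.
3rd Monday of November 2033: 2033-11-21.
3rd Monday of December 2033: 2033-12-19.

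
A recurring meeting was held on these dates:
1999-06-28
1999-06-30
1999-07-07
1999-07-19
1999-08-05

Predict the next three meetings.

Intervals are 2, 7, 12, 17 days — an arithmetic progression with common difference 5.
Next gap: 22 days. 1999-08-05 + 22 days = 1999-08-27.
Next gap: 27 days. 1999-08-27 + 27 days = 1999-09-23.
Next gap: 32 days. 1999-09-23 + 32 days = 1999-10-25.

1999-08-27, 1999-09-23, 1999-10-25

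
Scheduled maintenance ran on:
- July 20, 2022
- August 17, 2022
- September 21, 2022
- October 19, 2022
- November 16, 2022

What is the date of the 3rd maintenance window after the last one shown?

February 15, 2023

These are Wednesdays at 28- or 35-day spacing (28, 35, 28, 28).
The pattern: 3rd Wednesday of the month.
3rd Wednesday of December 2022: December 21, 2022.
3rd Wednesday of January 2023: January 18, 2023.
February 2023 — 3rd Wednesday is February 15, 2023.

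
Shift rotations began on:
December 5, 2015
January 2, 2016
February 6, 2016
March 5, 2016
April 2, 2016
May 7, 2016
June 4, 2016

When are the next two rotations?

July 2, 2016; August 6, 2016

All dates are Saturdays, 28, 35, 28, 28, 35, 28 days apart.
Specifically, the 1st Saturday of each month.
1st Saturday of July 2016: July 2, 2016.
August 2016 — 1st Saturday is August 6, 2016.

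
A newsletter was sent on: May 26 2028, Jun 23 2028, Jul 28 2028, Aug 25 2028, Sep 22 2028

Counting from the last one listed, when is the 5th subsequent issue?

Feb 23 2029

These are Fridays at 28- or 35-day spacing (28, 35, 28, 28).
The pattern: 4th Friday of the month.
4th Friday of October 2028: Oct 27 2028.
November 2028 — 4th Friday is Nov 24 2028.
December 2028 — 4th Friday is Dec 22 2028.
4th Friday of January 2029: Jan 26 2029.
February 2029 — 4th Friday is Feb 23 2029.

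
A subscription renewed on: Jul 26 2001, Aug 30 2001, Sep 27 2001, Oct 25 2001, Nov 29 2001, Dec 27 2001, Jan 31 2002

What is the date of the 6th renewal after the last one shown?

Every date is a Thursday; gaps 35, 28, 28, 35, 28, 35 days.
Each is the last Thursday of its month (at least one falls on the 29th or later, ruling out '4th Thursday').
February 2002 ends with Thursday Feb 28 2002.
Last Thursday of March 2002: Mar 28 2002.
Last Thursday of April 2002: Apr 25 2002.
May 2002 ends with Thursday May 30 2002.
June 2002 ends with Thursday Jun 27 2002.
July 2002 ends with Thursday Jul 25 2002.

Jul 25 2002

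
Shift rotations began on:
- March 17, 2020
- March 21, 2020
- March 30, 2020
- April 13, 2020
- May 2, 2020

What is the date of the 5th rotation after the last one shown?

October 19, 2020

The spacing grows by 5 each time: 4, 9, 14, 19 days.
Next gap: 24 days. May 2, 2020 + 24 days = May 26, 2020.
Next gap: 29 days. May 26, 2020 + 29 days = June 24, 2020.
Next gap: 34 days. June 24, 2020 + 34 days = July 28, 2020.
Next gap: 39 days. July 28, 2020 + 39 days = September 5, 2020.
Next gap: 44 days. September 5, 2020 + 44 days = October 19, 2020.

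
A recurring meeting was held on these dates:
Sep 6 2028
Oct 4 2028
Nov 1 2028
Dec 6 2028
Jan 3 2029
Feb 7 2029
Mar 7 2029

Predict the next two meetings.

Apr 4 2029, May 2 2029

Gaps: 28, 28, 35, 28, 35, 28 days — a mix of 28 and 35. Every date is a Wednesday.
Each is the 1st Wednesday of its month.
April 2029 — 1st Wednesday is Apr 4 2029.
1st Wednesday of May 2029: May 2 2029.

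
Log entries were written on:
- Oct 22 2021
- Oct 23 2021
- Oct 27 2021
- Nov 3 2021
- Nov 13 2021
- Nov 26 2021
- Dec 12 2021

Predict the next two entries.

Dec 31 2021, Jan 22 2022

Gaps: 1, 4, 7, 10, 13, 16 days — each gap is 3 larger than the previous one.
Next gap: 19 days. Dec 12 2021 + 19 days = Dec 31 2021.
Next gap: 22 days. Dec 31 2021 + 22 days = Jan 22 2022.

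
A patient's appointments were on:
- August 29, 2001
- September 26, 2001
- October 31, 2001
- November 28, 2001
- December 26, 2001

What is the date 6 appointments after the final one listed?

All Wednesdays; the gaps (28, 35, 28, 28) vary with month length.
This is the last Wednesday of each month.
January 2002 ends with Wednesday January 30, 2002.
Last Wednesday of February 2002: February 27, 2002.
March 2002 ends with Wednesday March 27, 2002.
April 2002 ends with Wednesday April 24, 2002.
Last Wednesday of May 2002: May 29, 2002.
Last Wednesday of June 2002: June 26, 2002.

June 26, 2002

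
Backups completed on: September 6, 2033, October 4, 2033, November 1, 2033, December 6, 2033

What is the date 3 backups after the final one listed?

These are Tuesdays at 28- or 35-day spacing (28, 28, 35).
The pattern: 1st Tuesday of the month.
January 2034 — 1st Tuesday is January 3, 2034.
1st Tuesday of February 2034: February 7, 2034.
March 2034 — 1st Tuesday is March 7, 2034.

March 7, 2034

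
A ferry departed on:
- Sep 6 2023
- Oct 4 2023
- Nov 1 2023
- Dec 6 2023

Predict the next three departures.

Jan 3 2024, Feb 7 2024, Mar 6 2024

All dates are Wednesdays, 28, 28, 35 days apart.
Specifically, the 1st Wednesday of each month.
1st Wednesday of January 2024: Jan 3 2024.
1st Wednesday of February 2024: Feb 7 2024.
1st Wednesday of March 2024: Mar 6 2024.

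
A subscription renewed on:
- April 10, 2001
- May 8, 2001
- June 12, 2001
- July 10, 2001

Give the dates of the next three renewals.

These are Tuesdays at 28- or 35-day spacing (28, 35, 28).
The pattern: 2nd Tuesday of the month.
2nd Tuesday of August 2001: August 14, 2001.
2nd Tuesday of September 2001: September 11, 2001.
October 2001 — 2nd Tuesday is October 9, 2001.

August 14, 2001; September 11, 2001; October 9, 2001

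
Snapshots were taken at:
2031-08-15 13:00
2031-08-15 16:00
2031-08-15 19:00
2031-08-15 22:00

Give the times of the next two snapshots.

2031-08-16 01:00, 2031-08-16 04:00

Gaps: 3, 3, 3 hours — each event is 3 hours after the previous one.
2031-08-15 22:00 + 3 h = 2031-08-16 01:00.
2031-08-16 01:00 + 3 h = 2031-08-16 04:00.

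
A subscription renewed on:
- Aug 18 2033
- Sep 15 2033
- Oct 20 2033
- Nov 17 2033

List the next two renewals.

Dec 15 2033, Jan 19 2034

Gaps: 28, 35, 28 days — a mix of 28 and 35. Every date is a Thursday.
Each is the 3rd Thursday of its month.
3rd Thursday of December 2033: Dec 15 2033.
January 2034 — 3rd Thursday is Jan 19 2034.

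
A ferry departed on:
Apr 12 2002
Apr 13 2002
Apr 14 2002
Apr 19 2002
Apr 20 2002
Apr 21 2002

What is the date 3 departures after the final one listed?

Gaps: 1, 1, 5, 1, 1 days — not constant, but cyclic with period 3.
The events fall on every Friday, Saturday and Sunday.
The following Friday is Apr 26 2002.
The following Saturday is Apr 27 2002.
Next Sunday: Apr 28 2002.

Apr 28 2002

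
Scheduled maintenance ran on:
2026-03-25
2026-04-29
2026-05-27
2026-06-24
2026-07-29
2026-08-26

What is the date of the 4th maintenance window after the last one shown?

2026-12-30

These are Wednesdays with 35, 28, 28, 35, 28-day gaps.
Each is the final Wednesday of its month — 2026-04-29 is past the 28th, so '4th Wednesday' doesn't fit.
September 2026 ends with Wednesday 2026-09-30.
Last Wednesday of October 2026: 2026-10-28.
November 2026 ends with Wednesday 2026-11-25.
December 2026 ends with Wednesday 2026-12-30.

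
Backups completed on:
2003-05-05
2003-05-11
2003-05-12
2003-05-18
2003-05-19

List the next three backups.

2003-05-25, 2003-05-26, 2003-06-01

The gap pattern 6, 1, 6, 1 repeats every 2 events.
These are the Mondays and Sundays of each week.
The following Sunday is 2003-05-25.
Next Monday: 2003-05-26.
The following Sunday is 2003-06-01.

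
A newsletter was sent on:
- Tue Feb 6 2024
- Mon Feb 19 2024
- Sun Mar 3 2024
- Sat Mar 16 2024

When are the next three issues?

Fri Mar 29 2024, Thu Apr 11 2024, Wed Apr 24 2024

Every event comes 13 days after the last (13, 13, 13).
Sat Mar 16 2024 + 13 days = Fri Mar 29 2024.
Fri Mar 29 2024 + 13 days = Thu Apr 11 2024.
Thu Apr 11 2024 + 13 days = Wed Apr 24 2024.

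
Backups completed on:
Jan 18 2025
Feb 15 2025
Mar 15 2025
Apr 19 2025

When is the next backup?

These are Saturdays at 28- or 35-day spacing (28, 28, 35).
The pattern: 3rd Saturday of the month.
3rd Saturday of May 2025: May 17 2025.

May 17 2025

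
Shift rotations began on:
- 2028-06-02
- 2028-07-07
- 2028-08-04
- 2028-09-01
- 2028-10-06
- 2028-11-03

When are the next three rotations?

All dates are Fridays, 35, 28, 28, 35, 28 days apart.
Specifically, the 1st Friday of each month.
December 2028 — 1st Friday is 2028-12-01.
January 2029 — 1st Friday is 2029-01-05.
1st Friday of February 2029: 2029-02-02.

2028-12-01, 2029-01-05, 2029-02-02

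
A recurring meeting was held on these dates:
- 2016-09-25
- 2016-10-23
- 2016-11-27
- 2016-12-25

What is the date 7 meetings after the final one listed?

Gaps: 28, 35, 28 days — a mix of 28 and 35. Every date is a Sunday.
Each is the 4th Sunday of its month.
January 2017 — 4th Sunday is 2017-01-22.
February 2017 — 4th Sunday is 2017-02-26.
March 2017 — 4th Sunday is 2017-03-26.
4th Sunday of April 2017: 2017-04-23.
4th Sunday of May 2017: 2017-05-28.
4th Sunday of June 2017: 2017-06-25.
4th Sunday of July 2017: 2017-07-23.

2017-07-23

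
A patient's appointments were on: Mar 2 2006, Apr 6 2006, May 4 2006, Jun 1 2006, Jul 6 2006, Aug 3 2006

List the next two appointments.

All dates are Thursdays, 35, 28, 28, 35, 28 days apart.
Specifically, the 1st Thursday of each month.
September 2006 — 1st Thursday is Sep 7 2006.
October 2006 — 1st Thursday is Oct 5 2006.

Sep 7 2006, Oct 5 2006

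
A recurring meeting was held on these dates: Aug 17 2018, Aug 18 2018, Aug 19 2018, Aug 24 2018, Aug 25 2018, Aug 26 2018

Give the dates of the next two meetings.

Aug 31 2018, Sep 1 2018

Every event lands on a Friday or Saturday or Sunday (gaps cycle 1, 1, 5, 1, 1).
So the schedule is: every Friday, Saturday and Sunday.
Next Friday: Aug 31 2018.
The following Saturday is Sep 1 2018.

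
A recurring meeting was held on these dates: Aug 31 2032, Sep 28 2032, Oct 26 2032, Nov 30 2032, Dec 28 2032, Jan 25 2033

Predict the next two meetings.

These are Tuesdays with 28, 28, 35, 28, 28-day gaps.
Each is the final Tuesday of its month — Aug 31 2032 is past the 28th, so '4th Tuesday' doesn't fit.
Last Tuesday of February 2033: Feb 22 2033.
Last Tuesday of March 2033: Mar 29 2033.

Feb 22 2033, Mar 29 2033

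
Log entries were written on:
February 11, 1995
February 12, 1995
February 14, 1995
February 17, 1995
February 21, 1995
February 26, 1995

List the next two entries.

March 4, 1995; March 11, 1995

The spacing grows by 1 each time: 1, 2, 3, 4, 5 days.
Next gap: 6 days. February 26, 1995 + 6 days = March 4, 1995.
Next gap: 7 days. March 4, 1995 + 7 days = March 11, 1995.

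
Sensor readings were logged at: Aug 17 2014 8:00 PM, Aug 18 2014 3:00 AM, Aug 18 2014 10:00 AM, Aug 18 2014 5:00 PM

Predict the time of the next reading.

Gaps: 7, 7, 7 hours — each event is 7 hours after the previous one.
Aug 18 2014 5:00 PM + 7 h = Aug 19 2014 12:00 AM.

Aug 19 2014 12:00 AM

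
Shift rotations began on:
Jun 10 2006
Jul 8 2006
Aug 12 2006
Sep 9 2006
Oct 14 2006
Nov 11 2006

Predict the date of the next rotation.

Dec 9 2006

All dates are Saturdays, 28, 35, 28, 35, 28 days apart.
Specifically, the 2nd Saturday of each month.
2nd Saturday of December 2006: Dec 9 2006.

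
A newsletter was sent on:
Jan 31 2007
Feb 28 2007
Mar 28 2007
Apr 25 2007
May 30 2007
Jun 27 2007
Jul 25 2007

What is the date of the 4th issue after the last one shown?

Nov 28 2007

These are Wednesdays with 28, 28, 28, 35, 28, 28-day gaps.
Each is the final Wednesday of its month — Jan 31 2007 is past the 28th, so '4th Wednesday' doesn't fit.
Last Wednesday of August 2007: Aug 29 2007.
September 2007 ends with Wednesday Sep 26 2007.
October 2007 ends with Wednesday Oct 31 2007.
November 2007 ends with Wednesday Nov 28 2007.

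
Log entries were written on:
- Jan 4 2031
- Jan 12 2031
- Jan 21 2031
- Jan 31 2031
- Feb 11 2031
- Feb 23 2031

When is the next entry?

Mar 8 2031

Gaps: 8, 9, 10, 11, 12 days — each gap is 1 larger than the previous one.
Next gap: 13 days. Feb 23 2031 + 13 days = Mar 8 2031.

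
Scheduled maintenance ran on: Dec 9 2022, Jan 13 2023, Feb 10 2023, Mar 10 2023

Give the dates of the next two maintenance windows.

All dates are Fridays, 35, 28, 28 days apart.
Specifically, the 2nd Friday of each month.
April 2023 — 2nd Friday is Apr 14 2023.
May 2023 — 2nd Friday is May 12 2023.

Apr 14 2023, May 12 2023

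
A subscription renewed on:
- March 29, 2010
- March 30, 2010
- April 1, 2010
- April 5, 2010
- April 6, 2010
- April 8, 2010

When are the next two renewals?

Every event lands on a Monday or Tuesday or Thursday (gaps cycle 1, 2, 4, 1, 2).
So the schedule is: every Monday, Tuesday and Thursday.
Next Monday: April 12, 2010.
The following Tuesday is April 13, 2010.

April 12, 2010; April 13, 2010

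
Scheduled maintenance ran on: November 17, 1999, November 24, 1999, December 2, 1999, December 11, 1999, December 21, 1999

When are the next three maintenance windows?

January 1, 2000; January 13, 2000; January 26, 2000

The spacing grows by 1 each time: 7, 8, 9, 10 days.
Next gap: 11 days. December 21, 1999 + 11 days = January 1, 2000.
Next gap: 12 days. January 1, 2000 + 12 days = January 13, 2000.
Next gap: 13 days. January 13, 2000 + 13 days = January 26, 2000.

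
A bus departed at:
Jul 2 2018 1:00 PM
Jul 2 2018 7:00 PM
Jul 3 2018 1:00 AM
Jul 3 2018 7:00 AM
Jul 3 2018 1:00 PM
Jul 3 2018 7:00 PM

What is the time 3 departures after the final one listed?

Spacing: 6, 6, 6, 6, 6 h — constant 6 h.
Jul 3 2018 7:00 PM + 6 h = Jul 4 2018 1:00 AM.
Jul 4 2018 1:00 AM + 6 h = Jul 4 2018 7:00 AM.
Jul 4 2018 7:00 AM + 6 h = Jul 4 2018 1:00 PM.

Jul 4 2018 1:00 PM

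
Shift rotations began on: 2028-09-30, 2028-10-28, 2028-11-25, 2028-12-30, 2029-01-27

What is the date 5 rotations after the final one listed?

All Saturdays; the gaps (28, 28, 35, 28) vary with month length.
This is the last Saturday of each month.
February 2029 ends with Saturday 2029-02-24.
Last Saturday of March 2029: 2029-03-31.
Last Saturday of April 2029: 2029-04-28.
Last Saturday of May 2029: 2029-05-26.
Last Saturday of June 2029: 2029-06-30.

2029-06-30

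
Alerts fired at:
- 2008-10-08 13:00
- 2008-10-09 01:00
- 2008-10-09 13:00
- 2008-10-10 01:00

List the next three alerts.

The interval is a steady 12 hours (12, 12, 12).
2008-10-10 01:00 + 12 h = 2008-10-10 13:00.
2008-10-10 13:00 + 12 h = 2008-10-11 01:00.
2008-10-11 01:00 + 12 h = 2008-10-11 13:00.

2008-10-10 13:00, 2008-10-11 01:00, 2008-10-11 13:00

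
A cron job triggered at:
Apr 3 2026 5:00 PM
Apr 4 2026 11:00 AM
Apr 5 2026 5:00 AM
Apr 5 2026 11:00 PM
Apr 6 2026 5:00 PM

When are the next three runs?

Apr 7 2026 11:00 AM, Apr 8 2026 5:00 AM, Apr 8 2026 11:00 PM

Spacing: 18, 18, 18, 18 h — constant 18 h.
Apr 6 2026 5:00 PM + 18 h = Apr 7 2026 11:00 AM.
Apr 7 2026 11:00 AM + 18 h = Apr 8 2026 5:00 AM.
Apr 8 2026 5:00 AM + 18 h = Apr 8 2026 11:00 PM.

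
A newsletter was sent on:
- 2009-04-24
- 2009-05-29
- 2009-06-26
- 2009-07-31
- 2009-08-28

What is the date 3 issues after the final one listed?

2009-11-27

These are Fridays with 35, 28, 35, 28-day gaps.
Each is the final Friday of its month — 2009-05-29 is past the 28th, so '4th Friday' doesn't fit.
Last Friday of September 2009: 2009-09-25.
Last Friday of October 2009: 2009-10-30.
November 2009 ends with Friday 2009-11-27.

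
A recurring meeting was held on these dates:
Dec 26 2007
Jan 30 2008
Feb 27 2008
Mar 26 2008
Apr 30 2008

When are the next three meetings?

May 28 2008, Jun 25 2008, Jul 30 2008

All Wednesdays; the gaps (35, 28, 28, 35) vary with month length.
This is the last Wednesday of each month.
May 2008 ends with Wednesday May 28 2008.
Last Wednesday of June 2008: Jun 25 2008.
July 2008 ends with Wednesday Jul 30 2008.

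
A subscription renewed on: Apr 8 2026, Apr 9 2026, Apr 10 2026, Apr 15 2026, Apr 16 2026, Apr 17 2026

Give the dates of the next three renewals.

Apr 22 2026, Apr 23 2026, Apr 24 2026

The gap pattern 1, 1, 5, 1, 1 repeats every 3 events.
These are the Wednesdays, Thursdays and Fridays of each week.
The following Wednesday is Apr 22 2026.
Next Thursday: Apr 23 2026.
The following Friday is Apr 24 2026.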